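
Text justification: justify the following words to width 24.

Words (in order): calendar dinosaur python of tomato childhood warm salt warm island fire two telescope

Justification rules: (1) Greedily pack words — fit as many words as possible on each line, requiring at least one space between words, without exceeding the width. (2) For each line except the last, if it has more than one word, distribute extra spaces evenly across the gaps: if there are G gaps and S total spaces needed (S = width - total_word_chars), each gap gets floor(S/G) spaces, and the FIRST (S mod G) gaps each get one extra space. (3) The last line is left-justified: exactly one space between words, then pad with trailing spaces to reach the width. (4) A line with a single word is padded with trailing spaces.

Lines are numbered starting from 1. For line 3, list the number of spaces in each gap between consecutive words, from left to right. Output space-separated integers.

Answer: 2 2 2

Derivation:
Line 1: ['calendar', 'dinosaur', 'python'] (min_width=24, slack=0)
Line 2: ['of', 'tomato', 'childhood', 'warm'] (min_width=24, slack=0)
Line 3: ['salt', 'warm', 'island', 'fire'] (min_width=21, slack=3)
Line 4: ['two', 'telescope'] (min_width=13, slack=11)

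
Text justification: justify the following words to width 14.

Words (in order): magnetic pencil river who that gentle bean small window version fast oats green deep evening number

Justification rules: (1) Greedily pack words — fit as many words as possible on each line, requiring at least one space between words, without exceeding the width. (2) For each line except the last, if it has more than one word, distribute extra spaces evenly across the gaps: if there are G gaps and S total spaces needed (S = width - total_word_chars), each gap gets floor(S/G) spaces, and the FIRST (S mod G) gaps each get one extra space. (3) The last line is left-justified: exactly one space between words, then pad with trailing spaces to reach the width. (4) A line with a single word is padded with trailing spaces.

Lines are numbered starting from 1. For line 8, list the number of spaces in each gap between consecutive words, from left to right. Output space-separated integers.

Line 1: ['magnetic'] (min_width=8, slack=6)
Line 2: ['pencil', 'river'] (min_width=12, slack=2)
Line 3: ['who', 'that'] (min_width=8, slack=6)
Line 4: ['gentle', 'bean'] (min_width=11, slack=3)
Line 5: ['small', 'window'] (min_width=12, slack=2)
Line 6: ['version', 'fast'] (min_width=12, slack=2)
Line 7: ['oats', 'green'] (min_width=10, slack=4)
Line 8: ['deep', 'evening'] (min_width=12, slack=2)
Line 9: ['number'] (min_width=6, slack=8)

Answer: 3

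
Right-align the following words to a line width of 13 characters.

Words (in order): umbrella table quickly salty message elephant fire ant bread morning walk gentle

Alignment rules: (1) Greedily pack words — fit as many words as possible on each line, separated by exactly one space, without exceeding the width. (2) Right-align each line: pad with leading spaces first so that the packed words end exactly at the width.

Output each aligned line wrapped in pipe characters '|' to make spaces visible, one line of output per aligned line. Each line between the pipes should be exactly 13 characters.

Answer: |     umbrella|
|table quickly|
|salty message|
|elephant fire|
|    ant bread|
| morning walk|
|       gentle|

Derivation:
Line 1: ['umbrella'] (min_width=8, slack=5)
Line 2: ['table', 'quickly'] (min_width=13, slack=0)
Line 3: ['salty', 'message'] (min_width=13, slack=0)
Line 4: ['elephant', 'fire'] (min_width=13, slack=0)
Line 5: ['ant', 'bread'] (min_width=9, slack=4)
Line 6: ['morning', 'walk'] (min_width=12, slack=1)
Line 7: ['gentle'] (min_width=6, slack=7)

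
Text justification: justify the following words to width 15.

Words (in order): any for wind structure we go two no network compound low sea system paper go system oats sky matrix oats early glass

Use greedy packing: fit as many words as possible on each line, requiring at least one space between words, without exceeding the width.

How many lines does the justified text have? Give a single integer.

Answer: 9

Derivation:
Line 1: ['any', 'for', 'wind'] (min_width=12, slack=3)
Line 2: ['structure', 'we', 'go'] (min_width=15, slack=0)
Line 3: ['two', 'no', 'network'] (min_width=14, slack=1)
Line 4: ['compound', 'low'] (min_width=12, slack=3)
Line 5: ['sea', 'system'] (min_width=10, slack=5)
Line 6: ['paper', 'go', 'system'] (min_width=15, slack=0)
Line 7: ['oats', 'sky', 'matrix'] (min_width=15, slack=0)
Line 8: ['oats', 'early'] (min_width=10, slack=5)
Line 9: ['glass'] (min_width=5, slack=10)
Total lines: 9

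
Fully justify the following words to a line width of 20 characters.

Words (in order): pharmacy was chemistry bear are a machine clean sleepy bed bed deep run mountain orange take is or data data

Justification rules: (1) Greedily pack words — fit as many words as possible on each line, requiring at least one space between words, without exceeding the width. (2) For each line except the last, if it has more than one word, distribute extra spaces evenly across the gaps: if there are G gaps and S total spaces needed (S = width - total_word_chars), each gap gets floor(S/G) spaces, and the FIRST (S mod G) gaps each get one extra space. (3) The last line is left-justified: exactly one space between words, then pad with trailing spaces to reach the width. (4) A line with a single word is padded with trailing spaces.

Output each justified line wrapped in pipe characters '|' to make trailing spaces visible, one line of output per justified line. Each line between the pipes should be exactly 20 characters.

Line 1: ['pharmacy', 'was'] (min_width=12, slack=8)
Line 2: ['chemistry', 'bear', 'are', 'a'] (min_width=20, slack=0)
Line 3: ['machine', 'clean', 'sleepy'] (min_width=20, slack=0)
Line 4: ['bed', 'bed', 'deep', 'run'] (min_width=16, slack=4)
Line 5: ['mountain', 'orange', 'take'] (min_width=20, slack=0)
Line 6: ['is', 'or', 'data', 'data'] (min_width=15, slack=5)

Answer: |pharmacy         was|
|chemistry bear are a|
|machine clean sleepy|
|bed   bed  deep  run|
|mountain orange take|
|is or data data     |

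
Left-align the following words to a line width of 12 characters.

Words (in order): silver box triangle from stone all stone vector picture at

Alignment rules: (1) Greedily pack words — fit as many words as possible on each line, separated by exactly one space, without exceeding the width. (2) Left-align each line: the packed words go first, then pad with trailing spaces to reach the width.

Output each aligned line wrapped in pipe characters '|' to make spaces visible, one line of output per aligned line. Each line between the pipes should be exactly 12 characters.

Line 1: ['silver', 'box'] (min_width=10, slack=2)
Line 2: ['triangle'] (min_width=8, slack=4)
Line 3: ['from', 'stone'] (min_width=10, slack=2)
Line 4: ['all', 'stone'] (min_width=9, slack=3)
Line 5: ['vector'] (min_width=6, slack=6)
Line 6: ['picture', 'at'] (min_width=10, slack=2)

Answer: |silver box  |
|triangle    |
|from stone  |
|all stone   |
|vector      |
|picture at  |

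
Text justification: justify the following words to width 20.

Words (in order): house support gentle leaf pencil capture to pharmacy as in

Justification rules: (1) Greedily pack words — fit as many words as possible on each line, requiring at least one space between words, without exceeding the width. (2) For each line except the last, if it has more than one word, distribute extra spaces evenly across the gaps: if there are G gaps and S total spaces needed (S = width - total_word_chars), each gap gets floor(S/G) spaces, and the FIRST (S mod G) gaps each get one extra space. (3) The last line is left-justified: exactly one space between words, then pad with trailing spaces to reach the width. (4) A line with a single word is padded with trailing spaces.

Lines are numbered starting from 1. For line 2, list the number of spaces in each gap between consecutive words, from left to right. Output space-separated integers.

Line 1: ['house', 'support', 'gentle'] (min_width=20, slack=0)
Line 2: ['leaf', 'pencil', 'capture'] (min_width=19, slack=1)
Line 3: ['to', 'pharmacy', 'as', 'in'] (min_width=17, slack=3)

Answer: 2 1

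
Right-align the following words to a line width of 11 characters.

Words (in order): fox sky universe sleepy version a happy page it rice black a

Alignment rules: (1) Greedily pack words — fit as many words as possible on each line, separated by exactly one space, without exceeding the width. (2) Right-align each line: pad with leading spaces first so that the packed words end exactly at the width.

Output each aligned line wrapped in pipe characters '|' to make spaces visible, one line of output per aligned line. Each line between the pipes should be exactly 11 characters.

Answer: |    fox sky|
|   universe|
|     sleepy|
|  version a|
| happy page|
|    it rice|
|    black a|

Derivation:
Line 1: ['fox', 'sky'] (min_width=7, slack=4)
Line 2: ['universe'] (min_width=8, slack=3)
Line 3: ['sleepy'] (min_width=6, slack=5)
Line 4: ['version', 'a'] (min_width=9, slack=2)
Line 5: ['happy', 'page'] (min_width=10, slack=1)
Line 6: ['it', 'rice'] (min_width=7, slack=4)
Line 7: ['black', 'a'] (min_width=7, slack=4)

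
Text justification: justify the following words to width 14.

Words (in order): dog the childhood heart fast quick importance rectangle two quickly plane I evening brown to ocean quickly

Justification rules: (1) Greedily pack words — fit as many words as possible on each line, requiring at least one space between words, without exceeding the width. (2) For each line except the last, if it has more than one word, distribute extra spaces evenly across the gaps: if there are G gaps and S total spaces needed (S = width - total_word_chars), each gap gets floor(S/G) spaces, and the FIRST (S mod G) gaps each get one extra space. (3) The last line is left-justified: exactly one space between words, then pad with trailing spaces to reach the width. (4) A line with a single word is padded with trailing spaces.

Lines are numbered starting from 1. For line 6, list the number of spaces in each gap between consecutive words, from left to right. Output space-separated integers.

Line 1: ['dog', 'the'] (min_width=7, slack=7)
Line 2: ['childhood'] (min_width=9, slack=5)
Line 3: ['heart', 'fast'] (min_width=10, slack=4)
Line 4: ['quick'] (min_width=5, slack=9)
Line 5: ['importance'] (min_width=10, slack=4)
Line 6: ['rectangle', 'two'] (min_width=13, slack=1)
Line 7: ['quickly', 'plane'] (min_width=13, slack=1)
Line 8: ['I', 'evening'] (min_width=9, slack=5)
Line 9: ['brown', 'to', 'ocean'] (min_width=14, slack=0)
Line 10: ['quickly'] (min_width=7, slack=7)

Answer: 2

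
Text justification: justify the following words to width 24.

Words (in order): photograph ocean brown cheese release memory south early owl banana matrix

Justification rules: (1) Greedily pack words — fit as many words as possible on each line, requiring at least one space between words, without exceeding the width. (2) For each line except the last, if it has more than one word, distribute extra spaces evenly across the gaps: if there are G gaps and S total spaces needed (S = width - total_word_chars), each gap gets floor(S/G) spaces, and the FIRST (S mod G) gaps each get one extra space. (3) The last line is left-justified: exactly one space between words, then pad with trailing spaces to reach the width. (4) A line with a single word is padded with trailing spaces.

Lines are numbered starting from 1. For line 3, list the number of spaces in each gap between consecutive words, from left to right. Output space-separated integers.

Answer: 2 2 1

Derivation:
Line 1: ['photograph', 'ocean', 'brown'] (min_width=22, slack=2)
Line 2: ['cheese', 'release', 'memory'] (min_width=21, slack=3)
Line 3: ['south', 'early', 'owl', 'banana'] (min_width=22, slack=2)
Line 4: ['matrix'] (min_width=6, slack=18)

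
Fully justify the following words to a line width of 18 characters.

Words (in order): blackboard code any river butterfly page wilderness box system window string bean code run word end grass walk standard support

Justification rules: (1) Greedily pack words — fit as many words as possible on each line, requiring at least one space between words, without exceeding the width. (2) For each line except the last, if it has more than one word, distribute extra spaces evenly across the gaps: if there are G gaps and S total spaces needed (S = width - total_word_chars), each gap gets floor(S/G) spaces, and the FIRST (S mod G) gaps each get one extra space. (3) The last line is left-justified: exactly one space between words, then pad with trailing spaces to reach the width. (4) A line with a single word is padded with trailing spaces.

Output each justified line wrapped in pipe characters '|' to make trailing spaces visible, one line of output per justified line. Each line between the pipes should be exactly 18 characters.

Answer: |blackboard    code|
|any          river|
|butterfly     page|
|wilderness     box|
|system      window|
|string  bean  code|
|run word end grass|
|walk      standard|
|support           |

Derivation:
Line 1: ['blackboard', 'code'] (min_width=15, slack=3)
Line 2: ['any', 'river'] (min_width=9, slack=9)
Line 3: ['butterfly', 'page'] (min_width=14, slack=4)
Line 4: ['wilderness', 'box'] (min_width=14, slack=4)
Line 5: ['system', 'window'] (min_width=13, slack=5)
Line 6: ['string', 'bean', 'code'] (min_width=16, slack=2)
Line 7: ['run', 'word', 'end', 'grass'] (min_width=18, slack=0)
Line 8: ['walk', 'standard'] (min_width=13, slack=5)
Line 9: ['support'] (min_width=7, slack=11)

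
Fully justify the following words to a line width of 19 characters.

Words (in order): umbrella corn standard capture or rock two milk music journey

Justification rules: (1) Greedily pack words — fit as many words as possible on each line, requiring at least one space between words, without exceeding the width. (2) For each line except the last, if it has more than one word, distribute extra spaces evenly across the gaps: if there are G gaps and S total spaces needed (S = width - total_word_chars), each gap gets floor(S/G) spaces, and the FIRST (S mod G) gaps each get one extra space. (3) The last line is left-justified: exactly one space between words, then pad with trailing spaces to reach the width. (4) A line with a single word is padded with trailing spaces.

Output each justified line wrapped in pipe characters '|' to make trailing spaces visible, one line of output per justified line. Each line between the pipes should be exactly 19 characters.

Line 1: ['umbrella', 'corn'] (min_width=13, slack=6)
Line 2: ['standard', 'capture', 'or'] (min_width=19, slack=0)
Line 3: ['rock', 'two', 'milk', 'music'] (min_width=19, slack=0)
Line 4: ['journey'] (min_width=7, slack=12)

Answer: |umbrella       corn|
|standard capture or|
|rock two milk music|
|journey            |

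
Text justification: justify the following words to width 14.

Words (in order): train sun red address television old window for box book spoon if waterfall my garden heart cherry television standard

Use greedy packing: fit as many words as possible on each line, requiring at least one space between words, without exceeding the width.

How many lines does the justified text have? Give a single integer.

Line 1: ['train', 'sun', 'red'] (min_width=13, slack=1)
Line 2: ['address'] (min_width=7, slack=7)
Line 3: ['television', 'old'] (min_width=14, slack=0)
Line 4: ['window', 'for', 'box'] (min_width=14, slack=0)
Line 5: ['book', 'spoon', 'if'] (min_width=13, slack=1)
Line 6: ['waterfall', 'my'] (min_width=12, slack=2)
Line 7: ['garden', 'heart'] (min_width=12, slack=2)
Line 8: ['cherry'] (min_width=6, slack=8)
Line 9: ['television'] (min_width=10, slack=4)
Line 10: ['standard'] (min_width=8, slack=6)
Total lines: 10

Answer: 10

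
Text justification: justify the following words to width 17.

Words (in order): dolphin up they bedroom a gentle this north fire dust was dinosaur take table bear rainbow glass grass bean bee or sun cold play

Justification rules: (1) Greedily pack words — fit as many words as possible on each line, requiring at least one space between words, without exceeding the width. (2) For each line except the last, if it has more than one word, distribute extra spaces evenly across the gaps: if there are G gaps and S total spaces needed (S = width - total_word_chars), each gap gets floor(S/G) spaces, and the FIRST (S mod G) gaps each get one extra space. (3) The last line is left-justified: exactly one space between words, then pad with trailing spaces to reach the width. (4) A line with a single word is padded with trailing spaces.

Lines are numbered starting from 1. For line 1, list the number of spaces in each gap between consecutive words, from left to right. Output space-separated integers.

Answer: 2 2

Derivation:
Line 1: ['dolphin', 'up', 'they'] (min_width=15, slack=2)
Line 2: ['bedroom', 'a', 'gentle'] (min_width=16, slack=1)
Line 3: ['this', 'north', 'fire'] (min_width=15, slack=2)
Line 4: ['dust', 'was', 'dinosaur'] (min_width=17, slack=0)
Line 5: ['take', 'table', 'bear'] (min_width=15, slack=2)
Line 6: ['rainbow', 'glass'] (min_width=13, slack=4)
Line 7: ['grass', 'bean', 'bee', 'or'] (min_width=17, slack=0)
Line 8: ['sun', 'cold', 'play'] (min_width=13, slack=4)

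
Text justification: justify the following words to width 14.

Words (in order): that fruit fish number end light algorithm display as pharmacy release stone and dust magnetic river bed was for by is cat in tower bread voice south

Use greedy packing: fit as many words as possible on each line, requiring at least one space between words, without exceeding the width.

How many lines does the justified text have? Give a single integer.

Line 1: ['that', 'fruit'] (min_width=10, slack=4)
Line 2: ['fish', 'number'] (min_width=11, slack=3)
Line 3: ['end', 'light'] (min_width=9, slack=5)
Line 4: ['algorithm'] (min_width=9, slack=5)
Line 5: ['display', 'as'] (min_width=10, slack=4)
Line 6: ['pharmacy'] (min_width=8, slack=6)
Line 7: ['release', 'stone'] (min_width=13, slack=1)
Line 8: ['and', 'dust'] (min_width=8, slack=6)
Line 9: ['magnetic', 'river'] (min_width=14, slack=0)
Line 10: ['bed', 'was', 'for', 'by'] (min_width=14, slack=0)
Line 11: ['is', 'cat', 'in'] (min_width=9, slack=5)
Line 12: ['tower', 'bread'] (min_width=11, slack=3)
Line 13: ['voice', 'south'] (min_width=11, slack=3)
Total lines: 13

Answer: 13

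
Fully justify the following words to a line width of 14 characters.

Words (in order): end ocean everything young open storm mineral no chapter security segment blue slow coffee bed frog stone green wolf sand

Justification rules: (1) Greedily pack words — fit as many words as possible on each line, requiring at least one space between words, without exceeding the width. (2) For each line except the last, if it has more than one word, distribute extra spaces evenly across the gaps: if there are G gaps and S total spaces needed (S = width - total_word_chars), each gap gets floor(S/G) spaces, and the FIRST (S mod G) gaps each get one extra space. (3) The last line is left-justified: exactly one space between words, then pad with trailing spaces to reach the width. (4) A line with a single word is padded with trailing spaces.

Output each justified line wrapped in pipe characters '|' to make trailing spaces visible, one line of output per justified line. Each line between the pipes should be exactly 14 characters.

Line 1: ['end', 'ocean'] (min_width=9, slack=5)
Line 2: ['everything'] (min_width=10, slack=4)
Line 3: ['young', 'open'] (min_width=10, slack=4)
Line 4: ['storm', 'mineral'] (min_width=13, slack=1)
Line 5: ['no', 'chapter'] (min_width=10, slack=4)
Line 6: ['security'] (min_width=8, slack=6)
Line 7: ['segment', 'blue'] (min_width=12, slack=2)
Line 8: ['slow', 'coffee'] (min_width=11, slack=3)
Line 9: ['bed', 'frog', 'stone'] (min_width=14, slack=0)
Line 10: ['green', 'wolf'] (min_width=10, slack=4)
Line 11: ['sand'] (min_width=4, slack=10)

Answer: |end      ocean|
|everything    |
|young     open|
|storm  mineral|
|no     chapter|
|security      |
|segment   blue|
|slow    coffee|
|bed frog stone|
|green     wolf|
|sand          |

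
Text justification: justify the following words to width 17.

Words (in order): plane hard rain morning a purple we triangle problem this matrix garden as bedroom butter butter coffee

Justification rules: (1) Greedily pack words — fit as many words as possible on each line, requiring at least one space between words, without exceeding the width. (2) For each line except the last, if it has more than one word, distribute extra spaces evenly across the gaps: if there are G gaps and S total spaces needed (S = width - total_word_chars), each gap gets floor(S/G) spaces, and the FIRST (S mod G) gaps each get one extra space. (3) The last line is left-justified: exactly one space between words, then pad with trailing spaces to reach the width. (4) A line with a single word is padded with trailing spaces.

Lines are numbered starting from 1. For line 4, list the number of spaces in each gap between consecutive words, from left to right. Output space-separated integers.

Answer: 6

Derivation:
Line 1: ['plane', 'hard', 'rain'] (min_width=15, slack=2)
Line 2: ['morning', 'a', 'purple'] (min_width=16, slack=1)
Line 3: ['we', 'triangle'] (min_width=11, slack=6)
Line 4: ['problem', 'this'] (min_width=12, slack=5)
Line 5: ['matrix', 'garden', 'as'] (min_width=16, slack=1)
Line 6: ['bedroom', 'butter'] (min_width=14, slack=3)
Line 7: ['butter', 'coffee'] (min_width=13, slack=4)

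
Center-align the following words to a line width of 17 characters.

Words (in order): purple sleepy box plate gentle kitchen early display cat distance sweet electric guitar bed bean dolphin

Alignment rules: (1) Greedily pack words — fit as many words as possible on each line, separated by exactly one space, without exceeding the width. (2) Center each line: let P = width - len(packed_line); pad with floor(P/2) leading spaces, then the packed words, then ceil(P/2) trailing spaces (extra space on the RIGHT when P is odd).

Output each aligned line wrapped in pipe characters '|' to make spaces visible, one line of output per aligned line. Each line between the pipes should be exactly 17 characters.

Answer: |purple sleepy box|
|  plate gentle   |
|  kitchen early  |
|   display cat   |
| distance sweet  |
| electric guitar |
|bed bean dolphin |

Derivation:
Line 1: ['purple', 'sleepy', 'box'] (min_width=17, slack=0)
Line 2: ['plate', 'gentle'] (min_width=12, slack=5)
Line 3: ['kitchen', 'early'] (min_width=13, slack=4)
Line 4: ['display', 'cat'] (min_width=11, slack=6)
Line 5: ['distance', 'sweet'] (min_width=14, slack=3)
Line 6: ['electric', 'guitar'] (min_width=15, slack=2)
Line 7: ['bed', 'bean', 'dolphin'] (min_width=16, slack=1)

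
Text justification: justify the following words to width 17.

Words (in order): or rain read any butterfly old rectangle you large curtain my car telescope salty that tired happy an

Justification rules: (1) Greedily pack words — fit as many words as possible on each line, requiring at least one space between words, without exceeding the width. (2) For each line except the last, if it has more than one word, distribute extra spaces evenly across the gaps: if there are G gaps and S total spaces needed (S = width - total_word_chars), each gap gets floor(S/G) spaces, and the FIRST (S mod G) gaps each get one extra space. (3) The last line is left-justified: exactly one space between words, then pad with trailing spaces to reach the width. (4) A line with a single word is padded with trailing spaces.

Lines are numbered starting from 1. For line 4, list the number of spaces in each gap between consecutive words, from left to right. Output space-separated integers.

Line 1: ['or', 'rain', 'read', 'any'] (min_width=16, slack=1)
Line 2: ['butterfly', 'old'] (min_width=13, slack=4)
Line 3: ['rectangle', 'you'] (min_width=13, slack=4)
Line 4: ['large', 'curtain', 'my'] (min_width=16, slack=1)
Line 5: ['car', 'telescope'] (min_width=13, slack=4)
Line 6: ['salty', 'that', 'tired'] (min_width=16, slack=1)
Line 7: ['happy', 'an'] (min_width=8, slack=9)

Answer: 2 1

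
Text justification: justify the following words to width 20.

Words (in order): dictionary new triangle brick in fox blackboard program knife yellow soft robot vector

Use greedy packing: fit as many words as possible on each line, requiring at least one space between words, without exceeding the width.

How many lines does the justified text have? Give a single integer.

Answer: 5

Derivation:
Line 1: ['dictionary', 'new'] (min_width=14, slack=6)
Line 2: ['triangle', 'brick', 'in'] (min_width=17, slack=3)
Line 3: ['fox', 'blackboard'] (min_width=14, slack=6)
Line 4: ['program', 'knife', 'yellow'] (min_width=20, slack=0)
Line 5: ['soft', 'robot', 'vector'] (min_width=17, slack=3)
Total lines: 5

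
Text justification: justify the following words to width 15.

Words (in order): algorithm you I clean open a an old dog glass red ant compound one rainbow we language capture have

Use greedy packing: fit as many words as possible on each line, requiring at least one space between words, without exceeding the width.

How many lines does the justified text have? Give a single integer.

Answer: 8

Derivation:
Line 1: ['algorithm', 'you', 'I'] (min_width=15, slack=0)
Line 2: ['clean', 'open', 'a', 'an'] (min_width=15, slack=0)
Line 3: ['old', 'dog', 'glass'] (min_width=13, slack=2)
Line 4: ['red', 'ant'] (min_width=7, slack=8)
Line 5: ['compound', 'one'] (min_width=12, slack=3)
Line 6: ['rainbow', 'we'] (min_width=10, slack=5)
Line 7: ['language'] (min_width=8, slack=7)
Line 8: ['capture', 'have'] (min_width=12, slack=3)
Total lines: 8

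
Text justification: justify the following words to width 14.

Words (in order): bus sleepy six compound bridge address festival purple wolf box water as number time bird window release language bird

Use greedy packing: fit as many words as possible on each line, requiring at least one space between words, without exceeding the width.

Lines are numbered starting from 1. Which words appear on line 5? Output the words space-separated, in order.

Answer: purple wolf

Derivation:
Line 1: ['bus', 'sleepy', 'six'] (min_width=14, slack=0)
Line 2: ['compound'] (min_width=8, slack=6)
Line 3: ['bridge', 'address'] (min_width=14, slack=0)
Line 4: ['festival'] (min_width=8, slack=6)
Line 5: ['purple', 'wolf'] (min_width=11, slack=3)
Line 6: ['box', 'water', 'as'] (min_width=12, slack=2)
Line 7: ['number', 'time'] (min_width=11, slack=3)
Line 8: ['bird', 'window'] (min_width=11, slack=3)
Line 9: ['release'] (min_width=7, slack=7)
Line 10: ['language', 'bird'] (min_width=13, slack=1)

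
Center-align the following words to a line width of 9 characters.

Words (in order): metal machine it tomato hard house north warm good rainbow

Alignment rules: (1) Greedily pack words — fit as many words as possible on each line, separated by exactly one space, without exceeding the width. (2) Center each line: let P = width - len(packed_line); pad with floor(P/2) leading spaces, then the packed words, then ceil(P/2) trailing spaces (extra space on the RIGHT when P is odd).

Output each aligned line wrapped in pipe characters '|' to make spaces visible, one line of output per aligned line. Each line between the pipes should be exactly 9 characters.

Answer: |  metal  |
| machine |
|it tomato|
|  hard   |
|  house  |
|  north  |
|warm good|
| rainbow |

Derivation:
Line 1: ['metal'] (min_width=5, slack=4)
Line 2: ['machine'] (min_width=7, slack=2)
Line 3: ['it', 'tomato'] (min_width=9, slack=0)
Line 4: ['hard'] (min_width=4, slack=5)
Line 5: ['house'] (min_width=5, slack=4)
Line 6: ['north'] (min_width=5, slack=4)
Line 7: ['warm', 'good'] (min_width=9, slack=0)
Line 8: ['rainbow'] (min_width=7, slack=2)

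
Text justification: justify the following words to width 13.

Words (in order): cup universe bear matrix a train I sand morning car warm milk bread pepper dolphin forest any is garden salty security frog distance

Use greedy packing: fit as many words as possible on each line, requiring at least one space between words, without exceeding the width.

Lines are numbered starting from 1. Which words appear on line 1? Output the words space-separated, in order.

Answer: cup universe

Derivation:
Line 1: ['cup', 'universe'] (min_width=12, slack=1)
Line 2: ['bear', 'matrix', 'a'] (min_width=13, slack=0)
Line 3: ['train', 'I', 'sand'] (min_width=12, slack=1)
Line 4: ['morning', 'car'] (min_width=11, slack=2)
Line 5: ['warm', 'milk'] (min_width=9, slack=4)
Line 6: ['bread', 'pepper'] (min_width=12, slack=1)
Line 7: ['dolphin'] (min_width=7, slack=6)
Line 8: ['forest', 'any', 'is'] (min_width=13, slack=0)
Line 9: ['garden', 'salty'] (min_width=12, slack=1)
Line 10: ['security', 'frog'] (min_width=13, slack=0)
Line 11: ['distance'] (min_width=8, slack=5)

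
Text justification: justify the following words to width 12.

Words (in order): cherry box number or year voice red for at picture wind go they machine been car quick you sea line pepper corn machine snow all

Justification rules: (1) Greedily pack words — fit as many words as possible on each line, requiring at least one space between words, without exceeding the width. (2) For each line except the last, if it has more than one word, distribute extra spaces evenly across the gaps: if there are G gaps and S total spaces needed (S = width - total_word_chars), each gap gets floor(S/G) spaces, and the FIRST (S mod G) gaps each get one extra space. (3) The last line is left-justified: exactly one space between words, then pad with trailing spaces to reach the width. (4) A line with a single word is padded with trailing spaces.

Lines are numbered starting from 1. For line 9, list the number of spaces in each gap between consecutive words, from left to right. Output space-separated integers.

Answer: 1 1

Derivation:
Line 1: ['cherry', 'box'] (min_width=10, slack=2)
Line 2: ['number', 'or'] (min_width=9, slack=3)
Line 3: ['year', 'voice'] (min_width=10, slack=2)
Line 4: ['red', 'for', 'at'] (min_width=10, slack=2)
Line 5: ['picture', 'wind'] (min_width=12, slack=0)
Line 6: ['go', 'they'] (min_width=7, slack=5)
Line 7: ['machine', 'been'] (min_width=12, slack=0)
Line 8: ['car', 'quick'] (min_width=9, slack=3)
Line 9: ['you', 'sea', 'line'] (min_width=12, slack=0)
Line 10: ['pepper', 'corn'] (min_width=11, slack=1)
Line 11: ['machine', 'snow'] (min_width=12, slack=0)
Line 12: ['all'] (min_width=3, slack=9)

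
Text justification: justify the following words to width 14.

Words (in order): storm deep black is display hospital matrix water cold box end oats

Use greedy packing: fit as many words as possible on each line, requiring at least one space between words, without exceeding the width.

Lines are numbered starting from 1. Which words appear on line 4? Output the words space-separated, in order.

Answer: hospital

Derivation:
Line 1: ['storm', 'deep'] (min_width=10, slack=4)
Line 2: ['black', 'is'] (min_width=8, slack=6)
Line 3: ['display'] (min_width=7, slack=7)
Line 4: ['hospital'] (min_width=8, slack=6)
Line 5: ['matrix', 'water'] (min_width=12, slack=2)
Line 6: ['cold', 'box', 'end'] (min_width=12, slack=2)
Line 7: ['oats'] (min_width=4, slack=10)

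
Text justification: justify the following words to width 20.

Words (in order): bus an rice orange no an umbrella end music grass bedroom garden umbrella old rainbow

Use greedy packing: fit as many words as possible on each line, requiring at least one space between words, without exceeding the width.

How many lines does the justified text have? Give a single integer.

Line 1: ['bus', 'an', 'rice', 'orange'] (min_width=18, slack=2)
Line 2: ['no', 'an', 'umbrella', 'end'] (min_width=18, slack=2)
Line 3: ['music', 'grass', 'bedroom'] (min_width=19, slack=1)
Line 4: ['garden', 'umbrella', 'old'] (min_width=19, slack=1)
Line 5: ['rainbow'] (min_width=7, slack=13)
Total lines: 5

Answer: 5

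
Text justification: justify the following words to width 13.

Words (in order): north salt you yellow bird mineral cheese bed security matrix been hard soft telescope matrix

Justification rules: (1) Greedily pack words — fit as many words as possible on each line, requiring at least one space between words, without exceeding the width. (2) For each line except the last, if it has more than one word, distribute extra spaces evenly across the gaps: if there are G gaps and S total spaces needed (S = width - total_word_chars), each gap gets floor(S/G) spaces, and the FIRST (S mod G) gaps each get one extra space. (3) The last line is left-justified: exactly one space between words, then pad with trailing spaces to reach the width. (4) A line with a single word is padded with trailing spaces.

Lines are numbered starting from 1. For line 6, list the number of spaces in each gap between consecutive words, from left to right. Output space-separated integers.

Line 1: ['north', 'salt'] (min_width=10, slack=3)
Line 2: ['you', 'yellow'] (min_width=10, slack=3)
Line 3: ['bird', 'mineral'] (min_width=12, slack=1)
Line 4: ['cheese', 'bed'] (min_width=10, slack=3)
Line 5: ['security'] (min_width=8, slack=5)
Line 6: ['matrix', 'been'] (min_width=11, slack=2)
Line 7: ['hard', 'soft'] (min_width=9, slack=4)
Line 8: ['telescope'] (min_width=9, slack=4)
Line 9: ['matrix'] (min_width=6, slack=7)

Answer: 3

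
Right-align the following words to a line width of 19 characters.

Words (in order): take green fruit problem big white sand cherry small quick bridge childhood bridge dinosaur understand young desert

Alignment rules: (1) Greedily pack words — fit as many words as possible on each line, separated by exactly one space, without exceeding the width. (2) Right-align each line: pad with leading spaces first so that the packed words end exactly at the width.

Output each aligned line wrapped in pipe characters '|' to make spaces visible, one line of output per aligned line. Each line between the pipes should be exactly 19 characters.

Answer: |   take green fruit|
|  problem big white|
|  sand cherry small|
|       quick bridge|
|   childhood bridge|
|dinosaur understand|
|       young desert|

Derivation:
Line 1: ['take', 'green', 'fruit'] (min_width=16, slack=3)
Line 2: ['problem', 'big', 'white'] (min_width=17, slack=2)
Line 3: ['sand', 'cherry', 'small'] (min_width=17, slack=2)
Line 4: ['quick', 'bridge'] (min_width=12, slack=7)
Line 5: ['childhood', 'bridge'] (min_width=16, slack=3)
Line 6: ['dinosaur', 'understand'] (min_width=19, slack=0)
Line 7: ['young', 'desert'] (min_width=12, slack=7)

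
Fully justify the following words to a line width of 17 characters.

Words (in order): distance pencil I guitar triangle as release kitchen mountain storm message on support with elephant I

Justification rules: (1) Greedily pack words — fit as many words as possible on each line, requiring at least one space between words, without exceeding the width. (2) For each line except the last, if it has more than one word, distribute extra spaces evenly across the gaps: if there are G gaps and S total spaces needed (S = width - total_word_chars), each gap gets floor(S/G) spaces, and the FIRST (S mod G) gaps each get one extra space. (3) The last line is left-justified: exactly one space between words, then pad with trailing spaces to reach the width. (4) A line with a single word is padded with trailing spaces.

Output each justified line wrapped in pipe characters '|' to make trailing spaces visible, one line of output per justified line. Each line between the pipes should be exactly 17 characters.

Answer: |distance pencil I|
|guitar   triangle|
|as        release|
|kitchen  mountain|
|storm  message on|
|support      with|
|elephant I       |

Derivation:
Line 1: ['distance', 'pencil', 'I'] (min_width=17, slack=0)
Line 2: ['guitar', 'triangle'] (min_width=15, slack=2)
Line 3: ['as', 'release'] (min_width=10, slack=7)
Line 4: ['kitchen', 'mountain'] (min_width=16, slack=1)
Line 5: ['storm', 'message', 'on'] (min_width=16, slack=1)
Line 6: ['support', 'with'] (min_width=12, slack=5)
Line 7: ['elephant', 'I'] (min_width=10, slack=7)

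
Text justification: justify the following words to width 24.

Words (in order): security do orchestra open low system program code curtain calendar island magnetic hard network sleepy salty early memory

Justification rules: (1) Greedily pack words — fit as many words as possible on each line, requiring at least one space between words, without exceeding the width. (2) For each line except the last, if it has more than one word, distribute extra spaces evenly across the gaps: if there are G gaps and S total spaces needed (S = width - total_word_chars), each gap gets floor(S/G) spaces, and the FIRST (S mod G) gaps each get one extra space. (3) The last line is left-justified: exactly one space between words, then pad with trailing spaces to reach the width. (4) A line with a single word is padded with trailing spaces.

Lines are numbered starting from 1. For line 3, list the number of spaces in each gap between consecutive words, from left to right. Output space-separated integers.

Answer: 3 2

Derivation:
Line 1: ['security', 'do', 'orchestra'] (min_width=21, slack=3)
Line 2: ['open', 'low', 'system', 'program'] (min_width=23, slack=1)
Line 3: ['code', 'curtain', 'calendar'] (min_width=21, slack=3)
Line 4: ['island', 'magnetic', 'hard'] (min_width=20, slack=4)
Line 5: ['network', 'sleepy', 'salty'] (min_width=20, slack=4)
Line 6: ['early', 'memory'] (min_width=12, slack=12)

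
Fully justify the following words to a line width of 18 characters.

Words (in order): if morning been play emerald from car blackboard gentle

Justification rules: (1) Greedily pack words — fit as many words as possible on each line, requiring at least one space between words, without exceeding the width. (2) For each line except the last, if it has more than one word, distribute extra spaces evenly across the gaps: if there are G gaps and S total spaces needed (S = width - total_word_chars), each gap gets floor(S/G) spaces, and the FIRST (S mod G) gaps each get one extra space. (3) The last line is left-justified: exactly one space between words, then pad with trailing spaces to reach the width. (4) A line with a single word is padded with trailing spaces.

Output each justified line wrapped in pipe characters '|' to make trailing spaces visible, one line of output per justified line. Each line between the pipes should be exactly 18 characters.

Answer: |if   morning  been|
|play  emerald from|
|car     blackboard|
|gentle            |

Derivation:
Line 1: ['if', 'morning', 'been'] (min_width=15, slack=3)
Line 2: ['play', 'emerald', 'from'] (min_width=17, slack=1)
Line 3: ['car', 'blackboard'] (min_width=14, slack=4)
Line 4: ['gentle'] (min_width=6, slack=12)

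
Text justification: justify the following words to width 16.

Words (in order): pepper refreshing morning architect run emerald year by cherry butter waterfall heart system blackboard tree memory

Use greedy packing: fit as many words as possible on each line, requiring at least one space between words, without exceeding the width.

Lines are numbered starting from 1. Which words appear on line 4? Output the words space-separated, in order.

Line 1: ['pepper'] (min_width=6, slack=10)
Line 2: ['refreshing'] (min_width=10, slack=6)
Line 3: ['morning'] (min_width=7, slack=9)
Line 4: ['architect', 'run'] (min_width=13, slack=3)
Line 5: ['emerald', 'year', 'by'] (min_width=15, slack=1)
Line 6: ['cherry', 'butter'] (min_width=13, slack=3)
Line 7: ['waterfall', 'heart'] (min_width=15, slack=1)
Line 8: ['system'] (min_width=6, slack=10)
Line 9: ['blackboard', 'tree'] (min_width=15, slack=1)
Line 10: ['memory'] (min_width=6, slack=10)

Answer: architect run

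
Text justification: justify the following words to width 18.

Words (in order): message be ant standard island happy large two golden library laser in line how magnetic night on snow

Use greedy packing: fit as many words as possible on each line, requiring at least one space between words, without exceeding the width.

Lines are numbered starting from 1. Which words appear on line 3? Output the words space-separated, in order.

Answer: happy large two

Derivation:
Line 1: ['message', 'be', 'ant'] (min_width=14, slack=4)
Line 2: ['standard', 'island'] (min_width=15, slack=3)
Line 3: ['happy', 'large', 'two'] (min_width=15, slack=3)
Line 4: ['golden', 'library'] (min_width=14, slack=4)
Line 5: ['laser', 'in', 'line', 'how'] (min_width=17, slack=1)
Line 6: ['magnetic', 'night', 'on'] (min_width=17, slack=1)
Line 7: ['snow'] (min_width=4, slack=14)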